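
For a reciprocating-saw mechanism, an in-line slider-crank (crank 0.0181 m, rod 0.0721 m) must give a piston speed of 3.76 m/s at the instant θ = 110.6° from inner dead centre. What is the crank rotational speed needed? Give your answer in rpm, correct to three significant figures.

For an in-line slider-crank, |v_piston| = rω|sinθ|·[1 + r cosθ/√(L² − r² sin²θ)].
With r = 0.0181 m, L = 0.0721 m, θ = 110.6°: the bracketed kinematic factor |dx/dθ| = 0.015403 m.
ω = v/|dx/dθ| = 3.76/0.015403 = 244.11 rad/s.
N = 60ω/(2π) = 2331.1 rpm.

2330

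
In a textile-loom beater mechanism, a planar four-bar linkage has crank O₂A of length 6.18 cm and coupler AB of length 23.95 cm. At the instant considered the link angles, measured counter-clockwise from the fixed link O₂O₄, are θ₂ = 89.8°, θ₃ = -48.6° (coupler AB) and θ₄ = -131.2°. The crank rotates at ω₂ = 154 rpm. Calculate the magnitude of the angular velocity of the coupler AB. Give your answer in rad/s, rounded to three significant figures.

ω₂ = 16.13 rad/s (from 154 rpm).
Differentiating the loop-closure r₂e^{iθ₂}+r₃e^{iθ₃}=r₁+r₄e^{iθ₄} gives r₂ω₂e^{iθ₂}+r₃ω₃e^{iθ₃}=r₄ω₄e^{iθ₄}.
Eliminating the other unknown: ω₃ = r₂ω₂ sin(θ₄−θ₂) / [r₃ sin(θ₃−θ₄)].
Numerator sine = +0.65606; denominator sine = +0.99167.
Result = 0.0618·16.13·(+0.65606) / (0.2395·(+0.99167)) = +2.753 rad/s; magnitude 2.753 rad/s.

2.75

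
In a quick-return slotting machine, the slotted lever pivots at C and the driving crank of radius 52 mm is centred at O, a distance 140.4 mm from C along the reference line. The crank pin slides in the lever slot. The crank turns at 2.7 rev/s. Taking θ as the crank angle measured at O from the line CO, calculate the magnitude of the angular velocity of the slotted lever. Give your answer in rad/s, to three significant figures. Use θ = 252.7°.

ω = 16.96 rad/s (from 2.7 rev/s).
Crank pin A relative to C: A = (d + r cosθ, r sinθ); lever angle φ = atan2(r sinθ, d + r cosθ).
Differentiating tanφ: φ̇ = rω(d cosθ + r)/(d² + r² + 2dr cosθ).
d² + r² + 2dr cosθ = |CA|² = 0.018074 m²;  d cosθ + r = +0.010249 m.
|ω_lever| = |0.052·16.96·+0.010249| / 0.018074 = 0.50021 rad/s.

0.500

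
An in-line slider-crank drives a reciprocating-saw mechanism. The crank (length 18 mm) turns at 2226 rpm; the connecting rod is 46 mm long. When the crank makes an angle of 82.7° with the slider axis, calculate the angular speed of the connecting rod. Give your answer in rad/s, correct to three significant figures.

ω = 233.1 rad/s (converted from 2226 rpm).
The rod makes angle φ with the slider axis where L sinφ = r sinθ; differentiating, L cosφ·φ̇ = r ω cosθ.
L cosφ = √(L² − r² sin²θ) = 0.042394 m.
|ω_rod| = r ω |cosθ| / √(L² − r² sin²θ) = 0.018·233.1·0.12706/0.042394 = 12.576 rad/s.

12.6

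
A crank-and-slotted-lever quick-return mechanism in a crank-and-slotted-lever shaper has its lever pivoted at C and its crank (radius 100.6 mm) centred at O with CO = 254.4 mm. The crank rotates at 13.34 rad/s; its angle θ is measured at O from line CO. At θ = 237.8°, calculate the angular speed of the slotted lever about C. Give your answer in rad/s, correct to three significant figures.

ω = 13.34 rad/s
Crank pin A relative to C: A = (d + r cosθ, r sinθ); lever angle φ = atan2(r sinθ, d + r cosθ).
Differentiating tanφ: φ̇ = rω(d cosθ + r)/(d² + r² + 2dr cosθ).
d² + r² + 2dr cosθ = |CA|² = 0.0475643 m²;  d cosθ + r = -0.034964 m.
|ω_lever| = |0.1006·13.34·-0.034964| / 0.0475643 = 0.98648 rad/s.

0.986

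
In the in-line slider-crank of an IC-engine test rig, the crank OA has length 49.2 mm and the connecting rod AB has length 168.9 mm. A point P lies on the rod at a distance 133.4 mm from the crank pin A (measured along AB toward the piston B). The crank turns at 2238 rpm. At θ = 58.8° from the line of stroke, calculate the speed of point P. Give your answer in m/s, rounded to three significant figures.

ω = 234.4 rad/s.  Crank-pin speed |V_A| = rω = 11.531 m/s, perpendicular to OA.
Rod angle: sinφ = −(r/L) sinθ ⇒ φ = -14.428°; ω_rod = −rω cosθ/√(L²−r²sin²θ) = -36.517 rad/s.
V_P = V_A + ω_rod × AP, with AP = 0.1334 m along the rod.
Components: V_Px = −rω sinθ − a·ω_rod·sinφ = -11.077 m/s;  V_Py = rω cosθ + a·ω_rod·cosφ = +1.2555 m/s.
|V_P| = √(V_Px² + V_Py²) = 11.148 m/s.

11.1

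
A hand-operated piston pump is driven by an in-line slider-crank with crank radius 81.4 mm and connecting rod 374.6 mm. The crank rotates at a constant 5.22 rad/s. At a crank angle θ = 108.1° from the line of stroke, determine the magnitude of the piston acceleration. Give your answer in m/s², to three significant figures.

ω = 5.22 rad/s
x(θ) = r cosθ + √(L² − r² sin²θ); with ω constant, a = ω²·d²x/dθ².
d²x/dθ² = −r cosθ − r²(cos2θ)/√u − r⁴ sin²2θ/(4u^{3/2}),  u = L² − r² sin²θ = 0.134339 m².
Substituting r = 0.0814 m, L = 0.3746 m, θ = 108.1°: d²x/dθ² = +0.039799 m.
a = ω²·d²x/dθ² = (5.22)²·(+0.039799) = +1.0845 m/s²;  |a| = 1.0845 m/s².

1.08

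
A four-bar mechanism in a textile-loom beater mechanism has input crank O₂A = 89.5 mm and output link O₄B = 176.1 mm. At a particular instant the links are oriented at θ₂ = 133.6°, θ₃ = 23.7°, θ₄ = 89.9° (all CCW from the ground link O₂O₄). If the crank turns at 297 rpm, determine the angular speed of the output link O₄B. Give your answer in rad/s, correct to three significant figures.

ω₂ = 31.1 rad/s (from 297 rpm).
Differentiating the loop-closure r₂e^{iθ₂}+r₃e^{iθ₃}=r₁+r₄e^{iθ₄} gives r₂ω₂e^{iθ₂}+r₃ω₃e^{iθ₃}=r₄ω₄e^{iθ₄}.
Eliminating the other unknown: ω₄ = r₂ω₂ sin(θ₂−θ₃) / [r₄ sin(θ₄−θ₃)].
Numerator sine = +0.94029; denominator sine = +0.91496.
Result = 0.0895·31.1·(+0.94029) / (0.1761·(+0.91496)) = +16.245 rad/s; magnitude 16.245 rad/s.

16.2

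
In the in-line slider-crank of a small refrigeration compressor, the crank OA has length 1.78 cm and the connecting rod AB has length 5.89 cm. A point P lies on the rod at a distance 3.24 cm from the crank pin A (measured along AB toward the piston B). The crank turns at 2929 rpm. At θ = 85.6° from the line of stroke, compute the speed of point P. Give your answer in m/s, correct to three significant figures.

ω = 306.7 rad/s.  Crank-pin speed |V_A| = rω = 5.4597 m/s, perpendicular to OA.
Rod angle: sinφ = −(r/L) sinθ ⇒ φ = -17.537°; ω_rod = −rω cosθ/√(L²−r²sin²θ) = -7.458 rad/s.
V_P = V_A + ω_rod × AP, with AP = 0.0324 m along the rod.
Components: V_Px = −rω sinθ − a·ω_rod·sinφ = -5.5164 m/s;  V_Py = rω cosθ + a·ω_rod·cosφ = +0.18845 m/s.
|V_P| = √(V_Px² + V_Py²) = 5.5196 m/s.

5.52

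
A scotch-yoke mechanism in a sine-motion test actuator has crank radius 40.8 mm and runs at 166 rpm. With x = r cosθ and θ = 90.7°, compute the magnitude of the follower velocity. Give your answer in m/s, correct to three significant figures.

0.709

ω = 17.38 rad/s (from 166 rpm).
x = r cosθ ⇒ ẋ = −rω sinθ.
|v| = rω|sinθ| = 0.0408·17.38·|sin 90.7°| = 0.70919 m/s.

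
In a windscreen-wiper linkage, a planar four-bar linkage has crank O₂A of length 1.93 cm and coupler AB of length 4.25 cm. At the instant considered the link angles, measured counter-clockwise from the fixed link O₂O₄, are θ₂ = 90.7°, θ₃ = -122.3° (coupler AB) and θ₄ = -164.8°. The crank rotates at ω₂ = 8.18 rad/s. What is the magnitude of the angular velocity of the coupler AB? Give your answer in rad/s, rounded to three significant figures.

5.32

ω₂ = 8.18 rad/s
Differentiating the loop-closure r₂e^{iθ₂}+r₃e^{iθ₃}=r₁+r₄e^{iθ₄} gives r₂ω₂e^{iθ₂}+r₃ω₃e^{iθ₃}=r₄ω₄e^{iθ₄}.
Eliminating the other unknown: ω₃ = r₂ω₂ sin(θ₄−θ₂) / [r₃ sin(θ₃−θ₄)].
Numerator sine = +0.96815; denominator sine = +0.67559.
Result = 0.0193·8.18·(+0.96815) / (0.0425·(+0.67559)) = +5.3233 rad/s; magnitude 5.3233 rad/s.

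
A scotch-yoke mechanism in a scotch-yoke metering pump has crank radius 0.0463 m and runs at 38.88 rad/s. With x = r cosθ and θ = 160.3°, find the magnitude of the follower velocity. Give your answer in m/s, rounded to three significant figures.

0.607

ω = 38.88 rad/s
x = r cosθ ⇒ ẋ = −rω sinθ.
|v| = rω|sinθ| = 0.0463·38.88·|sin 160.3°| = 0.60682 m/s.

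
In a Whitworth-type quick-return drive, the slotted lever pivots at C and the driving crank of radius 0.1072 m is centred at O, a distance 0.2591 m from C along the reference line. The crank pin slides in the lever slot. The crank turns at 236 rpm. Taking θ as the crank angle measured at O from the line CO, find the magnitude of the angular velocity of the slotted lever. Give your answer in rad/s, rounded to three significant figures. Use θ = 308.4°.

6.28

ω = 24.71 rad/s (from 236 rpm).
Crank pin A relative to C: A = (d + r cosθ, r sinθ); lever angle φ = atan2(r sinθ, d + r cosθ).
Differentiating tanφ: φ̇ = rω(d cosθ + r)/(d² + r² + 2dr cosθ).
d² + r² + 2dr cosθ = |CA|² = 0.11313 m²;  d cosθ + r = +0.26814 m.
|ω_lever| = |0.1072·24.71·+0.26814| / 0.11313 = 6.2794 rad/s.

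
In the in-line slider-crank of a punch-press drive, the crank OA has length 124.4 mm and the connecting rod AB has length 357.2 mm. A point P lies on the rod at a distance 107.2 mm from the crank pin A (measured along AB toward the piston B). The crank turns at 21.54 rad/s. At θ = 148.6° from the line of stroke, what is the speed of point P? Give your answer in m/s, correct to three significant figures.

2.04

ω = 21.54 rad/s.  Crank-pin speed |V_A| = rω = 2.6796 m/s, perpendicular to OA.
Rod angle: sinφ = −(r/L) sinθ ⇒ φ = -10.454°; ω_rod = −rω cosθ/√(L²−r²sin²θ) = +6.5111 rad/s.
V_P = V_A + ω_rod × AP, with AP = 0.1072 m along the rod.
Components: V_Px = −rω sinθ − a·ω_rod·sinφ = -1.2694 m/s;  V_Py = rω cosθ + a·ω_rod·cosφ = -1.6008 m/s.
|V_P| = √(V_Px² + V_Py²) = 2.043 m/s.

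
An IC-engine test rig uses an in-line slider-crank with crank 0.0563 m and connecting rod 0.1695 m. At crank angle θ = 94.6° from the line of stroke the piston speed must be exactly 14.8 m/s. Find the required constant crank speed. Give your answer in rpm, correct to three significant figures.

For an in-line slider-crank, |v_piston| = rω|sinθ|·[1 + r cosθ/√(L² − r² sin²θ)].
With r = 0.0563 m, L = 0.1695 m, θ = 94.6°: the bracketed kinematic factor |dx/dθ| = 0.054534 m.
ω = v/|dx/dθ| = 14.8/0.054534 = 271.39 rad/s.
N = 60ω/(2π) = 2591.6 rpm.

2590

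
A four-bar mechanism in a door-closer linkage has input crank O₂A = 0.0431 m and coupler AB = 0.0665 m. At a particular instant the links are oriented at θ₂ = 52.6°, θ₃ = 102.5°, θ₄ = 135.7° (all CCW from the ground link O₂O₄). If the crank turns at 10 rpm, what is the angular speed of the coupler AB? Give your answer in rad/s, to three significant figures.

1.23

ω₂ = 1.047 rad/s (from 10 rpm).
Differentiating the loop-closure r₂e^{iθ₂}+r₃e^{iθ₃}=r₁+r₄e^{iθ₄} gives r₂ω₂e^{iθ₂}+r₃ω₃e^{iθ₃}=r₄ω₄e^{iθ₄}.
Eliminating the other unknown: ω₃ = r₂ω₂ sin(θ₄−θ₂) / [r₃ sin(θ₃−θ₄)].
Numerator sine = +0.99276; denominator sine = -0.54756.
Result = 0.0431·1.047·(+0.99276) / (0.0665·(-0.54756)) = -1.2305 rad/s; magnitude 1.2305 rad/s.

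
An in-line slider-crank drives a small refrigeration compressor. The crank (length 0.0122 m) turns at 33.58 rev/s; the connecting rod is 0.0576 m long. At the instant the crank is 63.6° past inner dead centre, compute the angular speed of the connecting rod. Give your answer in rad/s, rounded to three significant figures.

20.2

ω = 211 rad/s (converted from 33.58 rev/s).
The rod makes angle φ with the slider axis where L sinφ = r sinθ; differentiating, L cosφ·φ̇ = r ω cosθ.
L cosφ = √(L² − r² sin²θ) = 0.056554 m.
|ω_rod| = r ω |cosθ| / √(L² − r² sin²θ) = 0.0122·211·0.44464/0.056554 = 20.238 rad/s.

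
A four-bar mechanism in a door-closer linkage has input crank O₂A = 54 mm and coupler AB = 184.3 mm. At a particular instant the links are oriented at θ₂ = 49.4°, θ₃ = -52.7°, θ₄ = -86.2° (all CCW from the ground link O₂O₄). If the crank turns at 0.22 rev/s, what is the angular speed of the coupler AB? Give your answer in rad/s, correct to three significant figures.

0.513

ω₂ = 1.382 rad/s (from 0.22 rev/s).
Differentiating the loop-closure r₂e^{iθ₂}+r₃e^{iθ₃}=r₁+r₄e^{iθ₄} gives r₂ω₂e^{iθ₂}+r₃ω₃e^{iθ₃}=r₄ω₄e^{iθ₄}.
Eliminating the other unknown: ω₃ = r₂ω₂ sin(θ₄−θ₂) / [r₃ sin(θ₃−θ₄)].
Numerator sine = -0.69966; denominator sine = +0.55194.
Result = 0.054·1.382·(-0.69966) / (0.1843·(+0.55194)) = -0.51342 rad/s; magnitude 0.51342 rad/s.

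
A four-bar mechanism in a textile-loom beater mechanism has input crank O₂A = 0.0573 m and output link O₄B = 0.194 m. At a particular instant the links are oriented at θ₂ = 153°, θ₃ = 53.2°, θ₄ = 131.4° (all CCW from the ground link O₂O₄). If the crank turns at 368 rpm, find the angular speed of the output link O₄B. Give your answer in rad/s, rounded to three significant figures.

11.5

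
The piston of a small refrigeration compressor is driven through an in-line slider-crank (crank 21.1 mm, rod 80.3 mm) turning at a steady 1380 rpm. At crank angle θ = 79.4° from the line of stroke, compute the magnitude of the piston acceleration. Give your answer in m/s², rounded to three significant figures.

30.4

ω = 2π·1380/60 = 144.5 rad/s
x(θ) = r cosθ + √(L² − r² sin²θ); with ω constant, a = ω²·d²x/dθ².
d²x/dθ² = −r cosθ − r²(cos2θ)/√u − r⁴ sin²2θ/(4u^{3/2}),  u = L² − r² sin²θ = 0.00601795 m².
Substituting r = 0.0211 m, L = 0.0803 m, θ = 79.4°: d²x/dθ² = +0.0014554 m.
a = ω²·d²x/dθ² = (144.5)²·(+0.0014554) = +30.395 m/s²;  |a| = 30.395 m/s².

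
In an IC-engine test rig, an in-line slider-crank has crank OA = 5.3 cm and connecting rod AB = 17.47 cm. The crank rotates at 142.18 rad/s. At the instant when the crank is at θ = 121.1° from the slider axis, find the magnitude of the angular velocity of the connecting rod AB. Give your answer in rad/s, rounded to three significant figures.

23.1

ω = 142.2 rad/s
The rod makes angle φ with the slider axis where L sinφ = r sinθ; differentiating, L cosφ·φ̇ = r ω cosθ.
L cosφ = √(L² − r² sin²θ) = 0.1687 m.
|ω_rod| = r ω |cosθ| / √(L² − r² sin²θ) = 0.053·142.2·0.51653/0.1687 = 23.072 rad/s.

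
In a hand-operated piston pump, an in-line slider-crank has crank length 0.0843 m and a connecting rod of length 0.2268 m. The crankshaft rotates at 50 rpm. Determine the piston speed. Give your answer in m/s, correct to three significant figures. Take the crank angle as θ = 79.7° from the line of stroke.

0.465

ω = 2π·50/60 = 5.236 rad/s
For an in-line slider-crank, x = r cosθ + √(L² − r² sin²θ), so v = −rω sinθ·[1 + r cosθ/√(L² − r² sin²θ)].
With r = 0.0843 m, L = 0.2268 m, θ = 79.7°: √(L² − r² sin²θ) = 0.21109 m.
v = −0.0843·5.236·0.98389·[1 + 0.0843·0.17880/0.21109] = -0.46529 m/s.
|v| = 0.46529 m/s.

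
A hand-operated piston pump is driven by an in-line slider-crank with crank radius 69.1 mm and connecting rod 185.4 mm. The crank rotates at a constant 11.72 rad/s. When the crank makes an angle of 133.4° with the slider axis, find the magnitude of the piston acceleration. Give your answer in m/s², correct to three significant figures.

6.59

ω = 11.72 rad/s
x(θ) = r cosθ + √(L² − r² sin²θ); with ω constant, a = ω²·d²x/dθ².
d²x/dθ² = −r cosθ − r²(cos2θ)/√u − r⁴ sin²2θ/(4u^{3/2}),  u = L² − r² sin²θ = 0.0318525 m².
Substituting r = 0.0691 m, L = 0.1854 m, θ = 133.4°: d²x/dθ² = +0.047972 m.
a = ω²·d²x/dθ² = (11.72)²·(+0.047972) = +6.5893 m/s²;  |a| = 6.5893 m/s².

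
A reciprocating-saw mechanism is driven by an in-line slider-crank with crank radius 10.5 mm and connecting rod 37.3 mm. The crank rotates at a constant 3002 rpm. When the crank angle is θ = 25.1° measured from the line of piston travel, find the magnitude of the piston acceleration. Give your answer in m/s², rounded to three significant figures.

1130

ω = 2π·3002/60 = 314.4 rad/s
x(θ) = r cosθ + √(L² − r² sin²θ); with ω constant, a = ω²·d²x/dθ².
d²x/dθ² = −r cosθ − r²(cos2θ)/√u − r⁴ sin²2θ/(4u^{3/2}),  u = L² − r² sin²θ = 0.00137145 m².
Substituting r = 0.0105 m, L = 0.0373 m, θ = 25.1°: d²x/dθ² = -0.011449 m.
a = ω²·d²x/dθ² = (314.4)²·(-0.011449) = -1131.5 m/s²;  |a| = 1131.5 m/s².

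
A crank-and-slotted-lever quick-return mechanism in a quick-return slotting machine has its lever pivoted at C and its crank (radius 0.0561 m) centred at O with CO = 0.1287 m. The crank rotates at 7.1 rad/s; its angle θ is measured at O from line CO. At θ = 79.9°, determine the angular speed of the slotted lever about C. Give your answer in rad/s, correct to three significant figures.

1.41

ω = 7.1 rad/s
Crank pin A relative to C: A = (d + r cosθ, r sinθ); lever angle φ = atan2(r sinθ, d + r cosθ).
Differentiating tanφ: φ̇ = rω(d cosθ + r)/(d² + r² + 2dr cosθ).
d² + r² + 2dr cosθ = |CA|² = 0.0222432 m²;  d cosθ + r = +0.07867 m.
|ω_lever| = |0.0561·7.1·+0.07867| / 0.0222432 = 1.4087 rad/s.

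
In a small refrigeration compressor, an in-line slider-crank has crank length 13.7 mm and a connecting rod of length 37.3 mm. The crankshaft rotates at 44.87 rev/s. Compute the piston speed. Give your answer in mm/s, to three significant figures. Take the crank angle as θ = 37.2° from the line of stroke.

3040

ω = 2π·44.9 = 281.9 rad/s
For an in-line slider-crank, x = r cosθ + √(L² − r² sin²θ), so v = −rω sinθ·[1 + r cosθ/√(L² − r² sin²θ)].
With r = 0.0137 m, L = 0.0373 m, θ = 37.2°: √(L² − r² sin²θ) = 0.036369 m.
v = −0.0137·281.9·0.60460·[1 + 0.0137·0.79653/0.036369] = -3.0359 m/s.
|v| = 3.0359 m/s = 3035.9 mm/s.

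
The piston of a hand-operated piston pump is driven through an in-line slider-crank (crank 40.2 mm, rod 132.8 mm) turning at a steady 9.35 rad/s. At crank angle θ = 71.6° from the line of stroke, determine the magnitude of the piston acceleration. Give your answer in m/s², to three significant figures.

ω = 9.35 rad/s
x(θ) = r cosθ + √(L² − r² sin²θ); with ω constant, a = ω²·d²x/dθ².
d²x/dθ² = −r cosθ − r²(cos2θ)/√u − r⁴ sin²2θ/(4u^{3/2}),  u = L² − r² sin²θ = 0.0161808 m².
Substituting r = 0.0402 m, L = 0.1328 m, θ = 71.6°: d²x/dθ² = -0.0026302 m.
a = ω²·d²x/dθ² = (9.35)²·(-0.0026302) = -0.22993 m/s²;  |a| = 0.22993 m/s².

0.230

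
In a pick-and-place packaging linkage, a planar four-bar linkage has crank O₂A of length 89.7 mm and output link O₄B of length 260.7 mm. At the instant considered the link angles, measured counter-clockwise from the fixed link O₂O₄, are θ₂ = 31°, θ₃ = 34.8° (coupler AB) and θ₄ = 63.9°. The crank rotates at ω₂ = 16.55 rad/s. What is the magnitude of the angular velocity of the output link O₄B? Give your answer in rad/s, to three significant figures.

ω₂ = 16.55 rad/s
Differentiating the loop-closure r₂e^{iθ₂}+r₃e^{iθ₃}=r₁+r₄e^{iθ₄} gives r₂ω₂e^{iθ₂}+r₃ω₃e^{iθ₃}=r₄ω₄e^{iθ₄}.
Eliminating the other unknown: ω₄ = r₂ω₂ sin(θ₂−θ₃) / [r₄ sin(θ₄−θ₃)].
Numerator sine = -0.06627; denominator sine = +0.48634.
Result = 0.0897·16.55·(-0.06627) / (0.2607·(+0.48634)) = -0.77599 rad/s; magnitude 0.77599 rad/s.

0.776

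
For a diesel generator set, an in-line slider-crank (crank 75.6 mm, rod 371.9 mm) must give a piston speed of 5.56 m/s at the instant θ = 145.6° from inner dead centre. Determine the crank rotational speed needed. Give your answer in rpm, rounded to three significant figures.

1500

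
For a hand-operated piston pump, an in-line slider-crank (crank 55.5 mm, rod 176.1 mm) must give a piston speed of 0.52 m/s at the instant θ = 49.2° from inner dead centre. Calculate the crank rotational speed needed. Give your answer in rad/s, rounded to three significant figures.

10.2

For an in-line slider-crank, |v_piston| = rω|sinθ|·[1 + r cosθ/√(L² − r² sin²θ)].
With r = 0.0555 m, L = 0.1761 m, θ = 49.2°: the bracketed kinematic factor |dx/dθ| = 0.050922 m.
ω = v/|dx/dθ| = 0.52/0.050922 = 10.212 rad/s.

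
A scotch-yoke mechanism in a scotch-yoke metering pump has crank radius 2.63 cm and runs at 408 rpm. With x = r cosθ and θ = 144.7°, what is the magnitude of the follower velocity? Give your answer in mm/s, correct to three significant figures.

649

ω = 42.73 rad/s (from 408 rpm).
x = r cosθ ⇒ ẋ = −rω sinθ.
|v| = rω|sinθ| = 0.0263·42.73·|sin 144.7°| = 0.64933 m/s = 649.33 mm/s.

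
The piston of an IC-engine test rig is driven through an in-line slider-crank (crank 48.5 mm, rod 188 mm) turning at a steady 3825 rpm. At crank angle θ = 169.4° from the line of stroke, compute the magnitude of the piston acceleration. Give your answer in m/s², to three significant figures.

ω = 2π·3825/60 = 400.6 rad/s
x(θ) = r cosθ + √(L² − r² sin²θ); with ω constant, a = ω²·d²x/dθ².
d²x/dθ² = −r cosθ − r²(cos2θ)/√u − r⁴ sin²2θ/(4u^{3/2}),  u = L² − r² sin²θ = 0.0352644 m².
Substituting r = 0.0485 m, L = 0.188 m, θ = 169.4°: d²x/dθ² = +0.035967 m.
a = ω²·d²x/dθ² = (400.6)²·(+0.035967) = +5770.6 m/s²;  |a| = 5770.6 m/s².

5770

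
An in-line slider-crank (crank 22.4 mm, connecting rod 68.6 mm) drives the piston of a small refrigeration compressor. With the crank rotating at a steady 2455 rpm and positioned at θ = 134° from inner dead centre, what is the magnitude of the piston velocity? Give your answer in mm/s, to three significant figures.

ω = 2π·2455/60 = 257.1 rad/s
For an in-line slider-crank, x = r cosθ + √(L² − r² sin²θ), so v = −rω sinθ·[1 + r cosθ/√(L² − r² sin²θ)].
With r = 0.0224 m, L = 0.0686 m, θ = 134°: √(L² − r² sin²θ) = 0.066681 m.
v = −0.0224·257.1·0.71934·[1 + 0.0224·-0.69466/0.066681] = -3.1758 m/s.
|v| = 3.1758 m/s = 3175.8 mm/s.

3180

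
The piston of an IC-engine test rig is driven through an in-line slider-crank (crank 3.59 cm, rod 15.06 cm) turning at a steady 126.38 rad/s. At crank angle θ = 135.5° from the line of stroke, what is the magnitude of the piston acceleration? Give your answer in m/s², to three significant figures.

405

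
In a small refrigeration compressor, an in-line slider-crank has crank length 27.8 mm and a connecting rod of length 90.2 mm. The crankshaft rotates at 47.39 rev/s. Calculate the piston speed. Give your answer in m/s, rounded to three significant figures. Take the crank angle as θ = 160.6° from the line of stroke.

1.95

ω = 2π·47.4 = 297.8 rad/s
For an in-line slider-crank, x = r cosθ + √(L² − r² sin²θ), so v = −rω sinθ·[1 + r cosθ/√(L² − r² sin²θ)].
With r = 0.0278 m, L = 0.0902 m, θ = 160.6°: √(L² − r² sin²θ) = 0.089726 m.
v = −0.0278·297.8·0.33216·[1 + 0.0278·-0.94322/0.089726] = -1.946 m/s.
|v| = 1.946 m/s.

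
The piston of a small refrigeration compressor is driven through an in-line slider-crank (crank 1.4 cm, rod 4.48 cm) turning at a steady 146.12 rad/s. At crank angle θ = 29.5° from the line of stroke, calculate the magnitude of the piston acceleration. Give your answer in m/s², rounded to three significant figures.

ω = 146.1 rad/s
x(θ) = r cosθ + √(L² − r² sin²θ); with ω constant, a = ω²·d²x/dθ².
d²x/dθ² = −r cosθ − r²(cos2θ)/√u − r⁴ sin²2θ/(4u^{3/2}),  u = L² − r² sin²θ = 0.00195951 m².
Substituting r = 0.014 m, L = 0.0448 m, θ = 29.5°: d²x/dθ² = -0.014547 m.
a = ω²·d²x/dθ² = (146.1)²·(-0.014547) = -310.59 m/s²;  |a| = 310.59 m/s².

311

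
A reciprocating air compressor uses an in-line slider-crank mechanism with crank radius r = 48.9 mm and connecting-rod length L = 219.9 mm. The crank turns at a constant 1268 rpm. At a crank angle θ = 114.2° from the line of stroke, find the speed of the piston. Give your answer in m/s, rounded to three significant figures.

ω = 2π·1268/60 = 132.8 rad/s
For an in-line slider-crank, x = r cosθ + √(L² − r² sin²θ), so v = −rω sinθ·[1 + r cosθ/√(L² − r² sin²θ)].
With r = 0.0489 m, L = 0.2199 m, θ = 114.2°: √(L² − r² sin²θ) = 0.21533 m.
v = −0.0489·132.8·0.91212·[1 + 0.0489·-0.40992/0.21533] = -5.3712 m/s.
|v| = 5.3712 m/s.

5.37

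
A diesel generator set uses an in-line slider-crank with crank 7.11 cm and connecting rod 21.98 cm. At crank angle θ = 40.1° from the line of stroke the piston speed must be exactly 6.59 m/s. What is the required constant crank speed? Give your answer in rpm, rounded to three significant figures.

1100

For an in-line slider-crank, |v_piston| = rω|sinθ|·[1 + r cosθ/√(L² − r² sin²θ)].
With r = 0.0711 m, L = 0.2198 m, θ = 40.1°: the bracketed kinematic factor |dx/dθ| = 0.057383 m.
ω = v/|dx/dθ| = 6.59/0.057383 = 114.84 rad/s.
N = 60ω/(2π) = 1096.7 rpm.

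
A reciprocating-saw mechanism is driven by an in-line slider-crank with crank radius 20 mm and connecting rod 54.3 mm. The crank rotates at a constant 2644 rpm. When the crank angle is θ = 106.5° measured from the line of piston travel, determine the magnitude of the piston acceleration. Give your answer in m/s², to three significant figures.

935

ω = 2π·2644/60 = 276.9 rad/s
x(θ) = r cosθ + √(L² − r² sin²θ); with ω constant, a = ω²·d²x/dθ².
d²x/dθ² = −r cosθ − r²(cos2θ)/√u − r⁴ sin²2θ/(4u^{3/2}),  u = L² − r² sin²θ = 0.00258076 m².
Substituting r = 0.02 m, L = 0.0543 m, θ = 106.5°: d²x/dθ² = +0.012193 m.
a = ω²·d²x/dθ² = (276.9)²·(+0.012193) = +934.77 m/s²;  |a| = 934.77 m/s².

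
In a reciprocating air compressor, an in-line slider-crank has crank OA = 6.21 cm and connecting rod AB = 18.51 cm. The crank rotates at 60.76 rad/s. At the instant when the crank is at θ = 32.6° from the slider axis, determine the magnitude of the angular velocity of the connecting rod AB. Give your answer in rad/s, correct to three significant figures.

ω = 60.76 rad/s
The rod makes angle φ with the slider axis where L sinφ = r sinθ; differentiating, L cosφ·φ̇ = r ω cosθ.
L cosφ = √(L² − r² sin²θ) = 0.18205 m.
|ω_rod| = r ω |cosθ| / √(L² − r² sin²θ) = 0.0621·60.76·0.84245/0.18205 = 17.461 rad/s.

17.5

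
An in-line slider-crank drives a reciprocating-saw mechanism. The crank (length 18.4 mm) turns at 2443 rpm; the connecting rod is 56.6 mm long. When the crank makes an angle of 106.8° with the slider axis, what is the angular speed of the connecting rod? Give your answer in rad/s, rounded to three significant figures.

25.3

ω = 255.8 rad/s (converted from 2443 rpm).
The rod makes angle φ with the slider axis where L sinφ = r sinθ; differentiating, L cosφ·φ̇ = r ω cosθ.
L cosφ = √(L² − r² sin²θ) = 0.053789 m.
|ω_rod| = r ω |cosθ| / √(L² − r² sin²θ) = 0.0184·255.8·0.28903/0.053789 = 25.294 rad/s.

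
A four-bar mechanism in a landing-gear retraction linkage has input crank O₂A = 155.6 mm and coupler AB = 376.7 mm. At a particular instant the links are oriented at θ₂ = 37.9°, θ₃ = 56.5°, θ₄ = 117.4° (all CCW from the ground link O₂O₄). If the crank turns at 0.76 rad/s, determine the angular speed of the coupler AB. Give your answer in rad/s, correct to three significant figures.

ω₂ = 0.76 rad/s
Differentiating the loop-closure r₂e^{iθ₂}+r₃e^{iθ₃}=r₁+r₄e^{iθ₄} gives r₂ω₂e^{iθ₂}+r₃ω₃e^{iθ₃}=r₄ω₄e^{iθ₄}.
Eliminating the other unknown: ω₃ = r₂ω₂ sin(θ₄−θ₂) / [r₃ sin(θ₃−θ₄)].
Numerator sine = +0.98325; denominator sine = -0.87377.
Result = 0.1556·0.76·(+0.98325) / (0.3767·(-0.87377)) = -0.35326 rad/s; magnitude 0.35326 rad/s.

0.353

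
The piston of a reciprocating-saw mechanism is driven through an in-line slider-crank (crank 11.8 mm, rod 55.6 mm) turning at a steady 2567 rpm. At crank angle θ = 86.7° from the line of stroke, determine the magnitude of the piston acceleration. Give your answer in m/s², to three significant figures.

ω = 2π·2567/60 = 268.8 rad/s
x(θ) = r cosθ + √(L² − r² sin²θ); with ω constant, a = ω²·d²x/dθ².
d²x/dθ² = −r cosθ − r²(cos2θ)/√u − r⁴ sin²2θ/(4u^{3/2}),  u = L² − r² sin²θ = 0.00295258 m².
Substituting r = 0.0118 m, L = 0.0556 m, θ = 86.7°: d²x/dθ² = +0.0018659 m.
a = ω²·d²x/dθ² = (268.8)²·(+0.0018659) = +134.83 m/s²;  |a| = 134.83 m/s².

135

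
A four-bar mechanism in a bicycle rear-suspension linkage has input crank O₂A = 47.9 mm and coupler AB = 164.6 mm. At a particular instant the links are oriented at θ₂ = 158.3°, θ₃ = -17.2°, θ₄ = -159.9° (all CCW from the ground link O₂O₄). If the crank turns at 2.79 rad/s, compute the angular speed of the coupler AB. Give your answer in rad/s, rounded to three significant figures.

ω₂ = 2.79 rad/s
Differentiating the loop-closure r₂e^{iθ₂}+r₃e^{iθ₃}=r₁+r₄e^{iθ₄} gives r₂ω₂e^{iθ₂}+r₃ω₃e^{iθ₃}=r₄ω₄e^{iθ₄}.
Eliminating the other unknown: ω₃ = r₂ω₂ sin(θ₄−θ₂) / [r₃ sin(θ₃−θ₄)].
Numerator sine = +0.66653; denominator sine = +0.60599.
Result = 0.0479·2.79·(+0.66653) / (0.1646·(+0.60599)) = +0.89303 rad/s; magnitude 0.89303 rad/s.

0.893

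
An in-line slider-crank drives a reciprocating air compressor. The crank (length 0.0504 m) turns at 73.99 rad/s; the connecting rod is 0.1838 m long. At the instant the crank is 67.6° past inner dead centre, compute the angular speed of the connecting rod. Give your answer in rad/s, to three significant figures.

7.99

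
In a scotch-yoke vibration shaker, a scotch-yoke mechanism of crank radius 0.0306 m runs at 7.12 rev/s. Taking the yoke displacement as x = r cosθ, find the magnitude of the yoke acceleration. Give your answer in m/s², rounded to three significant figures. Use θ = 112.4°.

23.3

ω = 44.74 rad/s (from 7.12 rev/s).
x = r cosθ ⇒ ẍ = −rω² cosθ (ω constant).
|a| = rω²|cosθ| = 0.0306·(44.74)²·|cos 112.4°| = 23.337 m/s².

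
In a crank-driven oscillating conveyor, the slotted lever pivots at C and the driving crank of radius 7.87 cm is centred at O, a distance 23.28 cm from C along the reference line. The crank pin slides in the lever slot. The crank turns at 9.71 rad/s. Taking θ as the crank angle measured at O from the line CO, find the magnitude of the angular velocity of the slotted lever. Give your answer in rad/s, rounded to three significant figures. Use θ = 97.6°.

0.659

ω = 9.71 rad/s
Crank pin A relative to C: A = (d + r cosθ, r sinθ); lever angle φ = atan2(r sinθ, d + r cosθ).
Differentiating tanφ: φ̇ = rω(d cosθ + r)/(d² + r² + 2dr cosθ).
d² + r² + 2dr cosθ = |CA|² = 0.0555433 m²;  d cosθ + r = +0.047911 m.
|ω_lever| = |0.0787·9.71·+0.047911| / 0.0555433 = 0.65917 rad/s.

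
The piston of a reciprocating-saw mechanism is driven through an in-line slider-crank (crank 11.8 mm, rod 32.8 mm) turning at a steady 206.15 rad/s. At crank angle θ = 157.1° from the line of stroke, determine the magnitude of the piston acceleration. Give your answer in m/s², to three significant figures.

332

ω = 206.2 rad/s
x(θ) = r cosθ + √(L² − r² sin²θ); with ω constant, a = ω²·d²x/dθ².
d²x/dθ² = −r cosθ − r²(cos2θ)/√u − r⁴ sin²2θ/(4u^{3/2}),  u = L² − r² sin²θ = 0.00105476 m².
Substituting r = 0.0118 m, L = 0.0328 m, θ = 157.1°: d²x/dθ² = +0.0078083 m.
a = ω²·d²x/dθ² = (206.2)²·(+0.0078083) = +331.83 m/s²;  |a| = 331.83 m/s².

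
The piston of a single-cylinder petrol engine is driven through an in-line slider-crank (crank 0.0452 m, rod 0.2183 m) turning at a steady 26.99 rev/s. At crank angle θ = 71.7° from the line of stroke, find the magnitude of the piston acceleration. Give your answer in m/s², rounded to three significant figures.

189

ω = 2π·27 = 169.6 rad/s
x(θ) = r cosθ + √(L² − r² sin²θ); with ω constant, a = ω²·d²x/dθ².
d²x/dθ² = −r cosθ − r²(cos2θ)/√u − r⁴ sin²2θ/(4u^{3/2}),  u = L² − r² sin²θ = 0.0458133 m².
Substituting r = 0.0452 m, L = 0.2183 m, θ = 71.7°: d²x/dθ² = -0.0065673 m.
a = ω²·d²x/dθ² = (169.6)²·(-0.0065673) = -188.87 m/s²;  |a| = 188.87 m/s².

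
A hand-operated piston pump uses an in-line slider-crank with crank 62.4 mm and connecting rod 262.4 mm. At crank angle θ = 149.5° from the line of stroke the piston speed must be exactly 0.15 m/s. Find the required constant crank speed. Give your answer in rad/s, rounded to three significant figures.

For an in-line slider-crank, |v_piston| = rω|sinθ|·[1 + r cosθ/√(L² − r² sin²θ)].
With r = 0.0624 m, L = 0.2624 m, θ = 149.5°: the bracketed kinematic factor |dx/dθ| = 0.025133 m.
ω = v/|dx/dθ| = 0.15/0.025133 = 5.9682 rad/s.

5.97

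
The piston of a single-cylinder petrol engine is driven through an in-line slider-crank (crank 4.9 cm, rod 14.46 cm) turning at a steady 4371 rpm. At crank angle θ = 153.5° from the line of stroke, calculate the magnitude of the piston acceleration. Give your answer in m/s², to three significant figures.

ω = 2π·4371/60 = 457.7 rad/s
x(θ) = r cosθ + √(L² − r² sin²θ); with ω constant, a = ω²·d²x/dθ².
d²x/dθ² = −r cosθ − r²(cos2θ)/√u − r⁴ sin²2θ/(4u^{3/2}),  u = L² − r² sin²θ = 0.0204311 m².
Substituting r = 0.049 m, L = 0.1446 m, θ = 153.5°: d²x/dθ² = +0.033428 m.
a = ω²·d²x/dθ² = (457.7)²·(+0.033428) = +7003.7 m/s²;  |a| = 7003.7 m/s².

7000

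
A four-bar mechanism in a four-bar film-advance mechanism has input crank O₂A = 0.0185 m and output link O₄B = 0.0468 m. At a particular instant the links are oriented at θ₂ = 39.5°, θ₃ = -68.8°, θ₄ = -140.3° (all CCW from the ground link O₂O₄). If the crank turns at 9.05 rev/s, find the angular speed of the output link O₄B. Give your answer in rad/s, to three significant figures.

ω₂ = 56.86 rad/s (from 9.05 rev/s).
Differentiating the loop-closure r₂e^{iθ₂}+r₃e^{iθ₃}=r₁+r₄e^{iθ₄} gives r₂ω₂e^{iθ₂}+r₃ω₃e^{iθ₃}=r₄ω₄e^{iθ₄}.
Eliminating the other unknown: ω₄ = r₂ω₂ sin(θ₂−θ₃) / [r₄ sin(θ₄−θ₃)].
Numerator sine = +0.94943; denominator sine = -0.94832.
Result = 0.0185·56.86·(+0.94943) / (0.0468·(-0.94832)) = -22.504 rad/s; magnitude 22.504 rad/s.

22.5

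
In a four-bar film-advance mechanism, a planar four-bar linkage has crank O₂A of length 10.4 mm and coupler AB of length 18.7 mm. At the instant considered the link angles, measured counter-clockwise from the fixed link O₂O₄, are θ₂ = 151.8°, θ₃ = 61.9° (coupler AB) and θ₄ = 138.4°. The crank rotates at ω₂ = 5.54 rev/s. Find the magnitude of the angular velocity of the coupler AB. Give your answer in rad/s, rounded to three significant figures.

ω₂ = 34.81 rad/s (from 5.54 rev/s).
Differentiating the loop-closure r₂e^{iθ₂}+r₃e^{iθ₃}=r₁+r₄e^{iθ₄} gives r₂ω₂e^{iθ₂}+r₃ω₃e^{iθ₃}=r₄ω₄e^{iθ₄}.
Eliminating the other unknown: ω₃ = r₂ω₂ sin(θ₄−θ₂) / [r₃ sin(θ₃−θ₄)].
Numerator sine = -0.23175; denominator sine = -0.97237.
Result = 0.0104·34.81·(-0.23175) / (0.0187·(-0.97237)) = +4.6139 rad/s; magnitude 4.6139 rad/s.

4.61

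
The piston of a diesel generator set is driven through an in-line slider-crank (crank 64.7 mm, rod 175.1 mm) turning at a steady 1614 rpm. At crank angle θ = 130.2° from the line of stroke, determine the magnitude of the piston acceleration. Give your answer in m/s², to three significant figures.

1290

ω = 2π·1614/60 = 169 rad/s
x(θ) = r cosθ + √(L² − r² sin²θ); with ω constant, a = ω²·d²x/dθ².
d²x/dθ² = −r cosθ − r²(cos2θ)/√u − r⁴ sin²2θ/(4u^{3/2}),  u = L² − r² sin²θ = 0.0282179 m².
Substituting r = 0.0647 m, L = 0.1751 m, θ = 130.2°: d²x/dθ² = +0.045018 m.
a = ω²·d²x/dθ² = (169)²·(+0.045018) = +1286 m/s²;  |a| = 1286 m/s².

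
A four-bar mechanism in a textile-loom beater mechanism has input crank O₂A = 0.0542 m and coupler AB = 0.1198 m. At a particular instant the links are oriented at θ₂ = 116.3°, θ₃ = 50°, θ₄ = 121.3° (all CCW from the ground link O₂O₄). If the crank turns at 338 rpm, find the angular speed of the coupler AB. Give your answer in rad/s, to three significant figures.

ω₂ = 35.4 rad/s (from 338 rpm).
Differentiating the loop-closure r₂e^{iθ₂}+r₃e^{iθ₃}=r₁+r₄e^{iθ₄} gives r₂ω₂e^{iθ₂}+r₃ω₃e^{iθ₃}=r₄ω₄e^{iθ₄}.
Eliminating the other unknown: ω₃ = r₂ω₂ sin(θ₄−θ₂) / [r₃ sin(θ₃−θ₄)].
Numerator sine = +0.08716; denominator sine = -0.94721.
Result = 0.0542·35.4·(+0.08716) / (0.1198·(-0.94721)) = -1.4735 rad/s; magnitude 1.4735 rad/s.

1.47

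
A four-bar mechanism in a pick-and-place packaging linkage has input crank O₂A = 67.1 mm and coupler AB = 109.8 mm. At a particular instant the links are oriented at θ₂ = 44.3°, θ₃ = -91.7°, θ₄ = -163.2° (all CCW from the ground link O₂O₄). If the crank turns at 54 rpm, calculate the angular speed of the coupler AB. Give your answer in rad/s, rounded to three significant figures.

ω₂ = 5.655 rad/s (from 54 rpm).
Differentiating the loop-closure r₂e^{iθ₂}+r₃e^{iθ₃}=r₁+r₄e^{iθ₄} gives r₂ω₂e^{iθ₂}+r₃ω₃e^{iθ₃}=r₄ω₄e^{iθ₄}.
Eliminating the other unknown: ω₃ = r₂ω₂ sin(θ₄−θ₂) / [r₃ sin(θ₃−θ₄)].
Numerator sine = +0.46175; denominator sine = +0.94832.
Result = 0.0671·5.655·(+0.46175) / (0.1098·(+0.94832)) = +1.6826 rad/s; magnitude 1.6826 rad/s.

1.68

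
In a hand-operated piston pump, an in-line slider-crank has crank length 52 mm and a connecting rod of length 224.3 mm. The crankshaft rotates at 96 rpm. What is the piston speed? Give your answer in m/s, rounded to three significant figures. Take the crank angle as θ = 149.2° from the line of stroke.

ω = 2π·96/60 = 10.05 rad/s
For an in-line slider-crank, x = r cosθ + √(L² − r² sin²θ), so v = −rω sinθ·[1 + r cosθ/√(L² − r² sin²θ)].
With r = 0.052 m, L = 0.2243 m, θ = 149.2°: √(L² − r² sin²θ) = 0.22271 m.
v = −0.052·10.05·0.51204·[1 + 0.052·-0.85896/0.22271] = -0.21399 m/s.
|v| = 0.21399 m/s.

0.214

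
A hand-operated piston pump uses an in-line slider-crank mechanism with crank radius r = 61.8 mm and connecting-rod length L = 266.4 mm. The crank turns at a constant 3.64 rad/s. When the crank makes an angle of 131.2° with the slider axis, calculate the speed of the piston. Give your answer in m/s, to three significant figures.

0.143

ω = 3.64 rad/s
For an in-line slider-crank, x = r cosθ + √(L² − r² sin²θ), so v = −rω sinθ·[1 + r cosθ/√(L² − r² sin²θ)].
With r = 0.0618 m, L = 0.2664 m, θ = 131.2°: √(L² − r² sin²θ) = 0.26231 m.
v = −0.0618·3.64·0.75241·[1 + 0.0618·-0.65869/0.26231] = -0.14299 m/s.
|v| = 0.14299 m/s.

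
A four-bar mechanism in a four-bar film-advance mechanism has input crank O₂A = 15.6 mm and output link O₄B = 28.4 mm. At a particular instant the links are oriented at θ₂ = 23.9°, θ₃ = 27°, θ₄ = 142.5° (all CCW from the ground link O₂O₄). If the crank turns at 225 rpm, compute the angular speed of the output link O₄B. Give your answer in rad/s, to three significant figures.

ω₂ = 23.56 rad/s (from 225 rpm).
Differentiating the loop-closure r₂e^{iθ₂}+r₃e^{iθ₃}=r₁+r₄e^{iθ₄} gives r₂ω₂e^{iθ₂}+r₃ω₃e^{iθ₃}=r₄ω₄e^{iθ₄}.
Eliminating the other unknown: ω₄ = r₂ω₂ sin(θ₂−θ₃) / [r₄ sin(θ₄−θ₃)].
Numerator sine = -0.05408; denominator sine = +0.90259.
Result = 0.0156·23.56·(-0.05408) / (0.0284·(+0.90259)) = -0.77545 rad/s; magnitude 0.77545 rad/s.

0.775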